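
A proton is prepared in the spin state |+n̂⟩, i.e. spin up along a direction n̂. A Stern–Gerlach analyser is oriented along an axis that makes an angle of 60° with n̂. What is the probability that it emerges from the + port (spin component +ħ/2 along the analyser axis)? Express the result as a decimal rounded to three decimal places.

For spin-½, the probability of finding spin-up along an axis at angle θ to the initial spin direction is cos²(θ/2); spin-down is sin²(θ/2).
θ = 60°, so P = cos²(30°) ≈ 0.750.

0.750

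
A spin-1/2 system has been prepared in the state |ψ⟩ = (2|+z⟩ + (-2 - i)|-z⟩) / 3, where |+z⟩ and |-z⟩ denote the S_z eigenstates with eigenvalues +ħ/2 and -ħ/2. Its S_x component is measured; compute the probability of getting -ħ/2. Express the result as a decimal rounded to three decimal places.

|-x⟩ = (|+z⟩ - |-z⟩)/√2, so ⟨-x|ψ⟩ = (4 + i) / (√2·3).
P = |4 + i|² / 18 = 17/18.

0.944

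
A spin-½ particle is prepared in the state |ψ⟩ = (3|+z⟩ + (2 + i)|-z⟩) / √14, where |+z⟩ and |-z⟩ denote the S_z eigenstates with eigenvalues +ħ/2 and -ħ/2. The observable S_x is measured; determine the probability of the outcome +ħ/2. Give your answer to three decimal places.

0.929

|+x⟩ = (|+z⟩ + |-z⟩)/√2, so ⟨+x|ψ⟩ = (5 + i) / (√2·√14).
P = |5 + i|² / 28 = 26/28.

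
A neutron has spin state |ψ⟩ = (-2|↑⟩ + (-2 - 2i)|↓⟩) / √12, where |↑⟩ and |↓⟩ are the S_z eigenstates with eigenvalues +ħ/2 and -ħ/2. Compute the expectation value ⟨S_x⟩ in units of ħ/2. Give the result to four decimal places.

⟨σ_x⟩ = 2 Re(a* b)/(|a|²+|b|²) with a = -2, b = (-2 - 2i).
a* b = (4 + 4i), so ⟨σ_x⟩ = 8/12.
⟨S_x⟩ = (ħ/2)·⟨σ_x⟩.

0.6667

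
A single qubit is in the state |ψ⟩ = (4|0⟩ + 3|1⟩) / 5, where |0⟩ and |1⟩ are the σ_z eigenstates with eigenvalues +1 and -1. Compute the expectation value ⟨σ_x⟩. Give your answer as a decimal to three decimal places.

0.960

⟨σ_x⟩ = 2 Re(a* b)/(|a|²+|b|²) with a = 4, b = 3.
a* b = 12, so ⟨σ_x⟩ = 24/25.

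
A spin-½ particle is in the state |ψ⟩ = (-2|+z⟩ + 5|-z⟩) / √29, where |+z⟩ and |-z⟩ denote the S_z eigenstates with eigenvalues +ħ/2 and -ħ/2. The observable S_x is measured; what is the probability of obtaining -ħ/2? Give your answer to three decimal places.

0.845

|-x⟩ = (|+z⟩ - |-z⟩)/√2, so ⟨-x|ψ⟩ = (-7) / (√2·√29).
P = |-7|² / 58 = 49/58.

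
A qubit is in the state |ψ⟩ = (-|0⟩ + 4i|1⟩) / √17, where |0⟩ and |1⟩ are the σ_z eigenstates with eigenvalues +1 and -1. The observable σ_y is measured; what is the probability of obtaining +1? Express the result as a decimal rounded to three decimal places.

0.265

|+y⟩ = (|0⟩ + i|1⟩)/√2, so ⟨+y|ψ⟩ = (3) / (√2·√17).
P = |3|² / 34 = 9/34.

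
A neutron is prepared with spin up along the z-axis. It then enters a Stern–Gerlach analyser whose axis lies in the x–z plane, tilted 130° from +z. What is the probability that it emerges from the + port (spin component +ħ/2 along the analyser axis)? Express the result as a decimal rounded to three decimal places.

For spin-½, the probability of finding spin-up along an axis at angle θ to the initial spin direction is cos²(θ/2); spin-down is sin²(θ/2).
θ = 130°, so P = cos²(65°) ≈ 0.179.

0.179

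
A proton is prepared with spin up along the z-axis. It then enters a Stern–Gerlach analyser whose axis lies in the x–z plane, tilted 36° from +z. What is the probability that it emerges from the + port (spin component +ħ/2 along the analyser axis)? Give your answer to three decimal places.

For spin-½, the probability of finding spin-up along an axis at angle θ to the initial spin direction is cos²(θ/2); spin-down is sin²(θ/2).
θ = 36°, so P = cos²(18°) ≈ 0.905.

0.905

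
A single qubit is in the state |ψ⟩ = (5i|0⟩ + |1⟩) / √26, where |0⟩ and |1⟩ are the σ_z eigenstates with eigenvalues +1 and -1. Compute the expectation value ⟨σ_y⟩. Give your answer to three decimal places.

-0.385

⟨σ_y⟩ = 2 Im(a* b)/(|a|²+|b|²) with a = 5i, b = 1.
a* b = -5i, so ⟨σ_y⟩ = -10/26.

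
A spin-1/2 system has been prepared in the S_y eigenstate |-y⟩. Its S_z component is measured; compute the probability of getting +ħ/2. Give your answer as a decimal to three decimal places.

In the S_z basis, |-y⟩ = (|↑⟩ - i|↓⟩)/√2 and |+z⟩ = |↑⟩.
|⟨+z|-y⟩|² = 1/2.

0.500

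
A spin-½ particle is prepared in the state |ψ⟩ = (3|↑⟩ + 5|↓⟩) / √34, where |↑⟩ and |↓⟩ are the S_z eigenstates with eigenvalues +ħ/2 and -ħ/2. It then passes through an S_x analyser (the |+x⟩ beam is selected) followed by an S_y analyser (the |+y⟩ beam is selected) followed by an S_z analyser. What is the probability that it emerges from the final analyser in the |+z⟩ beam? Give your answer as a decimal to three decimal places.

0.235

First analyser (S_x): P(|+x⟩) = |⟨+x|ψ⟩|² = 64/68.
After stage 1 the state is |+x⟩; P(|+y⟩) = |⟨+y|+x⟩|² = 1/2.
After stage 2 the state is |+y⟩; P(|+z⟩) = |⟨+z|+y⟩|² = 1/2.
Joint probability = 64/68 × 1/2 × 1/2 = 0.235.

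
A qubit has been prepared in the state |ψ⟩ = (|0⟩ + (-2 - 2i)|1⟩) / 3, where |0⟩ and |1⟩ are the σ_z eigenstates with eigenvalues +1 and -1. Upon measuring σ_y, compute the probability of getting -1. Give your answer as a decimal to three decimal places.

0.722

|-y⟩ = (|0⟩ - i|1⟩)/√2, so ⟨-y|ψ⟩ = (3 - 2i) / (√2·3).
P = |3 - 2i|² / 18 = 13/18.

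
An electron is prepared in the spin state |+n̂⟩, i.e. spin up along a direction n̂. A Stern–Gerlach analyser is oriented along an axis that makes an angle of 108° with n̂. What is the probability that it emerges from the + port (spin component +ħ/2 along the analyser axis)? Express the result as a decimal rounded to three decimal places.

For spin-½, the probability of finding spin-up along an axis at angle θ to the initial spin direction is cos²(θ/2); spin-down is sin²(θ/2).
θ = 108°, so P = cos²(54°) ≈ 0.345.

0.345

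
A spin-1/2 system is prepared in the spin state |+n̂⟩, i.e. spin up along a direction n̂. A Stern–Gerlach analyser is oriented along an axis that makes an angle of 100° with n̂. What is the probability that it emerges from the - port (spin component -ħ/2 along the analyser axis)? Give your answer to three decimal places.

0.587

For spin-½, the probability of finding spin-up along an axis at angle θ to the initial spin direction is cos²(θ/2); spin-down is sin²(θ/2).
θ = 100°, so P = sin²(50°) ≈ 0.587.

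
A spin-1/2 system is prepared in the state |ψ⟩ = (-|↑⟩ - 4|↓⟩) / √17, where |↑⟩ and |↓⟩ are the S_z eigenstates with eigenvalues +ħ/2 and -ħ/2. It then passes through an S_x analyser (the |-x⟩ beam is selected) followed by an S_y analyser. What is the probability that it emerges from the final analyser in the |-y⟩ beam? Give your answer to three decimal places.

0.132

First analyser (S_x): P(|-x⟩) = |⟨-x|ψ⟩|² = 9/34.
After stage 1 the state is |-x⟩; P(|-y⟩) = |⟨-y|-x⟩|² = 1/2.
Joint probability = 9/34 × 1/2 = 0.132.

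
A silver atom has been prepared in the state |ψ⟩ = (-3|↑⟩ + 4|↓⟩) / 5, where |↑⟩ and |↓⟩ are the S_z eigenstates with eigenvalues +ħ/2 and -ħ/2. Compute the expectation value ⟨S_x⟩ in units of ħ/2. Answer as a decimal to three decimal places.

⟨σ_x⟩ = 2 Re(a* b)/(|a|²+|b|²) with a = -3, b = 4.
a* b = -12, so ⟨σ_x⟩ = -24/25.
⟨S_x⟩ = (ħ/2)·⟨σ_x⟩.

-0.960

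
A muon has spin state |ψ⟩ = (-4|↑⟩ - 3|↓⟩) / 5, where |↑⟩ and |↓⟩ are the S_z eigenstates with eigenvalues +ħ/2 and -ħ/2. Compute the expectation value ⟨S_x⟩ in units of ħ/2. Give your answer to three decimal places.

0.960

⟨σ_x⟩ = 2 Re(a* b)/(|a|²+|b|²) with a = -4, b = -3.
a* b = 12, so ⟨σ_x⟩ = 24/25.
⟨S_x⟩ = (ħ/2)·⟨σ_x⟩.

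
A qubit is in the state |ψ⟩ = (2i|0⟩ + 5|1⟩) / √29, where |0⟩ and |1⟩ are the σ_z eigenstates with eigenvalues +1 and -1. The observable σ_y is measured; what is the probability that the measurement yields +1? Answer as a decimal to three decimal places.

0.155

|+y⟩ = (|0⟩ + i|1⟩)/√2, so ⟨+y|ψ⟩ = (-3i) / (√2·√29).
P = |-3i|² / 58 = 9/58.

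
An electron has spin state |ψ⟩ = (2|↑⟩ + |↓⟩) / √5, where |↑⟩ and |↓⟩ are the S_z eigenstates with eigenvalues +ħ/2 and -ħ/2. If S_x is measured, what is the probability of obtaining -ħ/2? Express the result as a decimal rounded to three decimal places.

|-x⟩ = (|↑⟩ - |↓⟩)/√2, so ⟨-x|ψ⟩ = (1) / (√2·√5).
P = |1|² / 10 = 1/10.

0.100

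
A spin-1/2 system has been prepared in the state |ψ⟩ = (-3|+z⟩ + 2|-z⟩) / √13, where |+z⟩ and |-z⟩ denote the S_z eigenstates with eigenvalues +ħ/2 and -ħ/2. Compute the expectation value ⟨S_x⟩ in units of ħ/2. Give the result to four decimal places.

-0.9231

⟨σ_x⟩ = 2 Re(a* b)/(|a|²+|b|²) with a = -3, b = 2.
a* b = -6, so ⟨σ_x⟩ = -12/13.
⟨S_x⟩ = (ħ/2)·⟨σ_x⟩.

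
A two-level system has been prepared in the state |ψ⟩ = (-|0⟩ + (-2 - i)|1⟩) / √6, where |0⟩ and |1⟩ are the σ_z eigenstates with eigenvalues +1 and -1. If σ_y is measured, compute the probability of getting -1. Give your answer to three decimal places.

0.333

|-y⟩ = (|0⟩ - i|1⟩)/√2, so ⟨-y|ψ⟩ = (-2i) / (√2·√6).
P = |-2i|² / 12 = 4/12.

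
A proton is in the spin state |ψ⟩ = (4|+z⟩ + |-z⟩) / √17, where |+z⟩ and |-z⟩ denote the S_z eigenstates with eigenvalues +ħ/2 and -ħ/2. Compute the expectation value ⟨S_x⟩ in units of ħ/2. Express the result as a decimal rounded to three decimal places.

⟨σ_x⟩ = 2 Re(a* b)/(|a|²+|b|²) with a = 4, b = 1.
a* b = 4, so ⟨σ_x⟩ = 8/17.
⟨S_x⟩ = (ħ/2)·⟨σ_x⟩.

0.471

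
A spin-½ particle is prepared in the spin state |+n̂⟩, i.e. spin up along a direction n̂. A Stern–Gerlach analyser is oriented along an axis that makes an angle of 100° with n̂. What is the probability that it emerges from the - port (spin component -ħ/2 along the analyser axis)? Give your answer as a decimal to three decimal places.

0.587

For spin-½, the probability of finding spin-up along an axis at angle θ to the initial spin direction is cos²(θ/2); spin-down is sin²(θ/2).
θ = 100°, so P = sin²(50°) ≈ 0.587.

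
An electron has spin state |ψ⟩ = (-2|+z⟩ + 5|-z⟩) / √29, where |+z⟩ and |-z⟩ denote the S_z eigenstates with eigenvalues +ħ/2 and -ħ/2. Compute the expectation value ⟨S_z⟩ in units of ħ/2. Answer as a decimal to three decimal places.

⟨σ_z⟩ = |a|² - |b|² divided by |a|²+|b|², with a, b the |+z⟩, |-z⟩ amplitudes.
= (4 - 25)/29 = -21/29.
⟨S_z⟩ = (ħ/2)·⟨σ_z⟩.

-0.724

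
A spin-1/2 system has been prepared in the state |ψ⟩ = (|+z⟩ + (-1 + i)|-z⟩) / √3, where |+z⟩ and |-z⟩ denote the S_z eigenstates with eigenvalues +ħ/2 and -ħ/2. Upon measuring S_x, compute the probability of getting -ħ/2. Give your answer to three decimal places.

|-x⟩ = (|+z⟩ - |-z⟩)/√2, so ⟨-x|ψ⟩ = (2 - i) / (√2·√3).
P = |2 - i|² / 6 = 5/6.

0.833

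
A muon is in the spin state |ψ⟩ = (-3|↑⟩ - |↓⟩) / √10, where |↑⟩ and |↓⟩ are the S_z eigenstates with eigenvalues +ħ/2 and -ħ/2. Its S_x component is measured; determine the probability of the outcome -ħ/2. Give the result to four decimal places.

|-x⟩ = (|↑⟩ - |↓⟩)/√2, so ⟨-x|ψ⟩ = (-2) / (√2·√10).
P = |-2|² / 20 = 4/20.

0.2000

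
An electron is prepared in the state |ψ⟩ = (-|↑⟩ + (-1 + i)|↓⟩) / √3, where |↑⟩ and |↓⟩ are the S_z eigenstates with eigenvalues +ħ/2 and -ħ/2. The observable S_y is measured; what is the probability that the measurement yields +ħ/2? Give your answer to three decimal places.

|+y⟩ = (|↑⟩ + i|↓⟩)/√2, so ⟨+y|ψ⟩ = (i) / (√2·√3).
P = |i|² / 6 = 1/6.

0.167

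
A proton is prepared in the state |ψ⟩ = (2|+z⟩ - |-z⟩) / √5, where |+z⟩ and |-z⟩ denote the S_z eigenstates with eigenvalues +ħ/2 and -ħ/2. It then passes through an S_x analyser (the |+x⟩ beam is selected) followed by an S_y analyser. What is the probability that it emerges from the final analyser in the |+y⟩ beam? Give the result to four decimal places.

0.0500

First analyser (S_x): P(|+x⟩) = |⟨+x|ψ⟩|² = 1/10.
After stage 1 the state is |+x⟩; P(|+y⟩) = |⟨+y|+x⟩|² = 1/2.
Joint probability = 1/10 × 1/2 = 0.0500.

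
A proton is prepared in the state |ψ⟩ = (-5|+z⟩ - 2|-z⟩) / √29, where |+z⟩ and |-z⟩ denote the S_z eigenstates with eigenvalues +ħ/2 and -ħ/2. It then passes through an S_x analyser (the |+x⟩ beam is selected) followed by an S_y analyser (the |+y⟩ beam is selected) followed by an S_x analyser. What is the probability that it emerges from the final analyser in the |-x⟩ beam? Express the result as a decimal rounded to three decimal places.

0.211

First analyser (S_x): P(|+x⟩) = |⟨+x|ψ⟩|² = 49/58.
After stage 1 the state is |+x⟩; P(|+y⟩) = |⟨+y|+x⟩|² = 1/2.
After stage 2 the state is |+y⟩; P(|-x⟩) = |⟨-x|+y⟩|² = 1/2.
Joint probability = 49/58 × 1/2 × 1/2 = 0.211.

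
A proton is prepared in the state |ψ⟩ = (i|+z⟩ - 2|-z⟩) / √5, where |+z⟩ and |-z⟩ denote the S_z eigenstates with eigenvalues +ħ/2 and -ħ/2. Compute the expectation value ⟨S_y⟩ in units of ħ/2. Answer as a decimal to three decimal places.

0.800

⟨σ_y⟩ = 2 Im(a* b)/(|a|²+|b|²) with a = i, b = -2.
a* b = 2i, so ⟨σ_y⟩ = 4/5.
⟨S_y⟩ = (ħ/2)·⟨σ_y⟩.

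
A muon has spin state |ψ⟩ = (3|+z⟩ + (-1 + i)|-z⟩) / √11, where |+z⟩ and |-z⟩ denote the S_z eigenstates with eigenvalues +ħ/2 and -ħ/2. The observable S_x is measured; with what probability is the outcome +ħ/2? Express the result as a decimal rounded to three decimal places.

0.227

|+x⟩ = (|+z⟩ + |-z⟩)/√2, so ⟨+x|ψ⟩ = (2 + i) / (√2·√11).
P = |2 + i|² / 22 = 5/22.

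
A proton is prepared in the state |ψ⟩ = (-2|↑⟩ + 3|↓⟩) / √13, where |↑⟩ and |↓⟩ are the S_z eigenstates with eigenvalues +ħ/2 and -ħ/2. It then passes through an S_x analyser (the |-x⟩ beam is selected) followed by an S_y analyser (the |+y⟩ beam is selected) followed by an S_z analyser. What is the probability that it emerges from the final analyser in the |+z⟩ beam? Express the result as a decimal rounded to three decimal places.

0.240

First analyser (S_x): P(|-x⟩) = |⟨-x|ψ⟩|² = 25/26.
After stage 1 the state is |-x⟩; P(|+y⟩) = |⟨+y|-x⟩|² = 1/2.
After stage 2 the state is |+y⟩; P(|+z⟩) = |⟨+z|+y⟩|² = 1/2.
Joint probability = 25/26 × 1/2 × 1/2 = 0.240.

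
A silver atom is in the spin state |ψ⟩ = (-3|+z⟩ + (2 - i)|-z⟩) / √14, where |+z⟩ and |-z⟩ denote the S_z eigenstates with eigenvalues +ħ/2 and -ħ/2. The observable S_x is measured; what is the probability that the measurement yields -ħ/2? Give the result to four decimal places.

0.9286

|-x⟩ = (|+z⟩ - |-z⟩)/√2, so ⟨-x|ψ⟩ = (-5 + i) / (√2·√14).
P = |-5 + i|² / 28 = 26/28.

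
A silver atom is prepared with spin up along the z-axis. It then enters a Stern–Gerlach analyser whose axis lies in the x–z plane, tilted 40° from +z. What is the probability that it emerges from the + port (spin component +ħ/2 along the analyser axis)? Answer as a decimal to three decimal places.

0.883

For spin-½, the probability of finding spin-up along an axis at angle θ to the initial spin direction is cos²(θ/2); spin-down is sin²(θ/2).
θ = 40°, so P = cos²(20°) ≈ 0.883.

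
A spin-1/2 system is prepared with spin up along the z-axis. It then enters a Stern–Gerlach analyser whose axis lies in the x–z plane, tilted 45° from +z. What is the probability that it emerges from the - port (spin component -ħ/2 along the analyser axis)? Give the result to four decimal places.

For spin-½, the probability of finding spin-up along an axis at angle θ to the initial spin direction is cos²(θ/2); spin-down is sin²(θ/2).
θ = 45°, so P = sin²(22.5°) ≈ 0.1464.

0.1464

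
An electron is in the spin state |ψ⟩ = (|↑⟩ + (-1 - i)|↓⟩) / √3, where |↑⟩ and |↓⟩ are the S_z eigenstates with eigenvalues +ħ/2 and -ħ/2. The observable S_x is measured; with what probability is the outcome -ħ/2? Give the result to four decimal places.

|-x⟩ = (|↑⟩ - |↓⟩)/√2, so ⟨-x|ψ⟩ = (2 + i) / (√2·√3).
P = |2 + i|² / 6 = 5/6.

0.8333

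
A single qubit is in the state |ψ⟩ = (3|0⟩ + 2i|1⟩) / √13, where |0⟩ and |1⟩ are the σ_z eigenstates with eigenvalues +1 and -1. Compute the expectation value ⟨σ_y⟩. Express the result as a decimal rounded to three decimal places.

⟨σ_y⟩ = 2 Im(a* b)/(|a|²+|b|²) with a = 3, b = 2i.
a* b = 6i, so ⟨σ_y⟩ = 12/13.

0.923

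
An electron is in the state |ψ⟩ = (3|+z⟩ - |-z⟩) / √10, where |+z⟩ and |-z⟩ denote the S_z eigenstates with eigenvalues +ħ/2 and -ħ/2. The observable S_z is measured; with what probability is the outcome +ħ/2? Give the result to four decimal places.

0.9000

The +ħ/2 outcome corresponds to |+z⟩. Its amplitude in |ψ⟩ is 3/√10.
P = |3|² / 10 = 9/10.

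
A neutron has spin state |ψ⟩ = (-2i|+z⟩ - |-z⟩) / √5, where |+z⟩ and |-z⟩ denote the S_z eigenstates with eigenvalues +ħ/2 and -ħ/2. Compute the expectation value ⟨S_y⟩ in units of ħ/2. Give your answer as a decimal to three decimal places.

⟨σ_y⟩ = 2 Im(a* b)/(|a|²+|b|²) with a = -2i, b = -1.
a* b = -2i, so ⟨σ_y⟩ = -4/5.
⟨S_y⟩ = (ħ/2)·⟨σ_y⟩.

-0.800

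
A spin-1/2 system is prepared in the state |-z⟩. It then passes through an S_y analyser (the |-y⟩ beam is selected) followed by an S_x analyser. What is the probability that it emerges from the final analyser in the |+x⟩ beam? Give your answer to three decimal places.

0.250

First analyser (S_y): from |-z⟩, P(|-y⟩) = 1/2.
After stage 1 the state is |-y⟩; P(|+x⟩) = |⟨+x|-y⟩|² = 1/2.
Joint probability = 1/2 × 1/2 = 0.250.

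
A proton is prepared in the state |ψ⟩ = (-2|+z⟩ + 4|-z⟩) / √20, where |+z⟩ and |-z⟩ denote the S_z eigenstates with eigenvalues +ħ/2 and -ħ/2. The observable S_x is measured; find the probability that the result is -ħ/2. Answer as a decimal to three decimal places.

|-x⟩ = (|+z⟩ - |-z⟩)/√2, so ⟨-x|ψ⟩ = (-6) / (√2·√20).
P = |-6|² / 40 = 36/40.

0.900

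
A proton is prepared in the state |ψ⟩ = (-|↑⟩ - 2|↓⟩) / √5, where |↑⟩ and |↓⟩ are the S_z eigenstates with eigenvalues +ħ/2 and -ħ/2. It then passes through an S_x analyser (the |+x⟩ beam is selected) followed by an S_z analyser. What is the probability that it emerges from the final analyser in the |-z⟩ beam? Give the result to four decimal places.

0.4500

First analyser (S_x): P(|+x⟩) = |⟨+x|ψ⟩|² = 9/10.
After stage 1 the state is |+x⟩; P(|-z⟩) = |⟨-z|+x⟩|² = 1/2.
Joint probability = 9/10 × 1/2 = 0.4500.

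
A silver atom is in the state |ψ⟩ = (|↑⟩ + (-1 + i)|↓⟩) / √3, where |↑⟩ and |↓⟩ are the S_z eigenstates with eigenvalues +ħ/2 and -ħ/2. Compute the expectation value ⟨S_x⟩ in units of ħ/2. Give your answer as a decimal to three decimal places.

-0.667

⟨σ_x⟩ = 2 Re(a* b)/(|a|²+|b|²) with a = 1, b = (-1 + i).
a* b = (-1 + i), so ⟨σ_x⟩ = -2/3.
⟨S_x⟩ = (ħ/2)·⟨σ_x⟩.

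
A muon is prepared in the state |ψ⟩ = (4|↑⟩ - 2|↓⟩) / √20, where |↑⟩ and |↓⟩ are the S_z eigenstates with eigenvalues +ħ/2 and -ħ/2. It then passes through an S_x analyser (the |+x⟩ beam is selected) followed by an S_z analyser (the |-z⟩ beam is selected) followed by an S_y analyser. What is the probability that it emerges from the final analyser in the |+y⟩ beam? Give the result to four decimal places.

First analyser (S_x): P(|+x⟩) = |⟨+x|ψ⟩|² = 4/40.
After stage 1 the state is |+x⟩; P(|-z⟩) = |⟨-z|+x⟩|² = 1/2.
After stage 2 the state is |-z⟩; P(|+y⟩) = |⟨+y|-z⟩|² = 1/2.
Joint probability = 4/40 × 1/2 × 1/2 = 0.0250.

0.0250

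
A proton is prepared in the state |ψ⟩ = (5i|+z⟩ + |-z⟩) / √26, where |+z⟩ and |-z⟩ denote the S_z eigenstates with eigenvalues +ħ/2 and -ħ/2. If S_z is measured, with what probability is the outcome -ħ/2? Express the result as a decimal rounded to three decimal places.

0.038

The -ħ/2 outcome corresponds to |-z⟩. Its amplitude in |ψ⟩ is 1/√26.
P = |1|² / 26 = 1/26.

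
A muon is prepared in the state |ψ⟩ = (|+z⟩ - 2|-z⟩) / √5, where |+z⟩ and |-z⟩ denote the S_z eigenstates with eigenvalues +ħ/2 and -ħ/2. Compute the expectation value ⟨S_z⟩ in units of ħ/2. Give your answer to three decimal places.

⟨σ_z⟩ = |a|² - |b|² divided by |a|²+|b|², with a, b the |+z⟩, |-z⟩ amplitudes.
= (1 - 4)/5 = -3/5.
⟨S_z⟩ = (ħ/2)·⟨σ_z⟩.

-0.600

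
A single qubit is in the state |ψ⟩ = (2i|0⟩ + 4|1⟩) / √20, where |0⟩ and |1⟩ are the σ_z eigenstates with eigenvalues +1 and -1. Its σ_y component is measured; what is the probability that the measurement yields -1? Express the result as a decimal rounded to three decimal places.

|-y⟩ = (|0⟩ - i|1⟩)/√2, so ⟨-y|ψ⟩ = (6i) / (√2·√20).
P = |6i|² / 40 = 36/40.

0.900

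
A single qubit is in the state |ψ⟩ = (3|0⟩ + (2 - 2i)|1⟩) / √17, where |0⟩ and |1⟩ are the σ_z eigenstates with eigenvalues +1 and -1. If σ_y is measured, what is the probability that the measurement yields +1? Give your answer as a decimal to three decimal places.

0.147

|+y⟩ = (|0⟩ + i|1⟩)/√2, so ⟨+y|ψ⟩ = (1 - 2i) / (√2·√17).
P = |1 - 2i|² / 34 = 5/34.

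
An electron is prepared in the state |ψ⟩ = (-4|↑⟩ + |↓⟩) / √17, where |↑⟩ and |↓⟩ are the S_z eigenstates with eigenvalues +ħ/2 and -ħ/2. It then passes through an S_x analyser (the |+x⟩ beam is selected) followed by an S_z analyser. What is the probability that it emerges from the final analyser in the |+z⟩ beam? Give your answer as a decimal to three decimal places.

First analyser (S_x): P(|+x⟩) = |⟨+x|ψ⟩|² = 9/34.
After stage 1 the state is |+x⟩; P(|+z⟩) = |⟨+z|+x⟩|² = 1/2.
Joint probability = 9/34 × 1/2 = 0.132.

0.132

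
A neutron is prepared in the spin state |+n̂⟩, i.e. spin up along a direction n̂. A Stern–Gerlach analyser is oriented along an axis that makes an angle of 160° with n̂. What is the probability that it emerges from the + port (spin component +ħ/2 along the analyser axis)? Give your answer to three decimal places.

For spin-½, the probability of finding spin-up along an axis at angle θ to the initial spin direction is cos²(θ/2); spin-down is sin²(θ/2).
θ = 160°, so P = cos²(80°) ≈ 0.030.

0.030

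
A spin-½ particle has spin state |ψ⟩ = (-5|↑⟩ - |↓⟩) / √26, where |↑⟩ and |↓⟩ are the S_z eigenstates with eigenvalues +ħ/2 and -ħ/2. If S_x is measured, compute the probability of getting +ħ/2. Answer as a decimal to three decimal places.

|+x⟩ = (|↑⟩ + |↓⟩)/√2, so ⟨+x|ψ⟩ = (-6) / (√2·√26).
P = |-6|² / 52 = 36/52.

0.692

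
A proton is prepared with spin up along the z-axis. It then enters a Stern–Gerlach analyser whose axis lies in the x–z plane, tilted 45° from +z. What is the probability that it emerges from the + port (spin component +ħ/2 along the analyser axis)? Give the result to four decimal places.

For spin-½, the probability of finding spin-up along an axis at angle θ to the initial spin direction is cos²(θ/2); spin-down is sin²(θ/2).
θ = 45°, so P = cos²(22.5°) ≈ 0.8536.

0.8536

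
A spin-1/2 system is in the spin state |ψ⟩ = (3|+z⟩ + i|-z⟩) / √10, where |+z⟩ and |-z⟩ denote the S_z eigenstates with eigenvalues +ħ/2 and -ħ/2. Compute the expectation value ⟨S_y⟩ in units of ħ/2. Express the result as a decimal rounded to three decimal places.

⟨σ_y⟩ = 2 Im(a* b)/(|a|²+|b|²) with a = 3, b = i.
a* b = 3i, so ⟨σ_y⟩ = 6/10.
⟨S_y⟩ = (ħ/2)·⟨σ_y⟩.

0.600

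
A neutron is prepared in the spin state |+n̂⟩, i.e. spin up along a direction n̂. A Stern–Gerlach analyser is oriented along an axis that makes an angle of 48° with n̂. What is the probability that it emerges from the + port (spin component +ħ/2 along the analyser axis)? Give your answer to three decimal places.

0.835

For spin-½, the probability of finding spin-up along an axis at angle θ to the initial spin direction is cos²(θ/2); spin-down is sin²(θ/2).
θ = 48°, so P = cos²(24°) ≈ 0.835.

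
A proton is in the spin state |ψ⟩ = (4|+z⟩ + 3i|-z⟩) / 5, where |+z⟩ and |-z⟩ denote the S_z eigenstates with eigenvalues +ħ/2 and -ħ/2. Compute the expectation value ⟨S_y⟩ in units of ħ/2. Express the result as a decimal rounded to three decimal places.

0.960

⟨σ_y⟩ = 2 Im(a* b)/(|a|²+|b|²) with a = 4, b = 3i.
a* b = 12i, so ⟨σ_y⟩ = 24/25.
⟨S_y⟩ = (ħ/2)·⟨σ_y⟩.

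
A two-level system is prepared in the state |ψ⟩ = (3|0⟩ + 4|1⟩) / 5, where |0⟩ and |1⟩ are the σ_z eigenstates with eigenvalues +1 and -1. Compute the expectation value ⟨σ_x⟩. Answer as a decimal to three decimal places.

⟨σ_x⟩ = 2 Re(a* b)/(|a|²+|b|²) with a = 3, b = 4.
a* b = 12, so ⟨σ_x⟩ = 24/25.

0.960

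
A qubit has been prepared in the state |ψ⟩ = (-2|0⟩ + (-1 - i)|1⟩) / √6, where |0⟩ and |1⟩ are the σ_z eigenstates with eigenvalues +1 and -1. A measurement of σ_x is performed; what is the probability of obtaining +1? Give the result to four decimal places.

|+x⟩ = (|0⟩ + |1⟩)/√2, so ⟨+x|ψ⟩ = (-3 - i) / (√2·√6).
P = |-3 - i|² / 12 = 10/12.

0.8333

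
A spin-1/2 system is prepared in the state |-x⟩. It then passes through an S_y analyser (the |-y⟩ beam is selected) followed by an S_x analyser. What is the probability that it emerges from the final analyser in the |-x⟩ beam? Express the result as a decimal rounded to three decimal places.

First analyser (S_y): from |-x⟩, P(|-y⟩) = 1/2.
After stage 1 the state is |-y⟩; P(|-x⟩) = |⟨-x|-y⟩|² = 1/2.
Joint probability = 1/2 × 1/2 = 0.250.

0.250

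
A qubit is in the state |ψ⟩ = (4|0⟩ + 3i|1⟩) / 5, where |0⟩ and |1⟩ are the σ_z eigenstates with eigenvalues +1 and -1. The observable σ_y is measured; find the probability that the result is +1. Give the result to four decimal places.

|+y⟩ = (|0⟩ + i|1⟩)/√2, so ⟨+y|ψ⟩ = (7) / (√2·5).
P = |7|² / 50 = 49/50.

0.9800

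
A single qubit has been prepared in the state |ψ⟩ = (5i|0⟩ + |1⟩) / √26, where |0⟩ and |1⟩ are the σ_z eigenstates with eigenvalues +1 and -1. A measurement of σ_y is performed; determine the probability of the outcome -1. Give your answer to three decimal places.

|-y⟩ = (|0⟩ - i|1⟩)/√2, so ⟨-y|ψ⟩ = (6i) / (√2·√26).
P = |6i|² / 52 = 36/52.

0.692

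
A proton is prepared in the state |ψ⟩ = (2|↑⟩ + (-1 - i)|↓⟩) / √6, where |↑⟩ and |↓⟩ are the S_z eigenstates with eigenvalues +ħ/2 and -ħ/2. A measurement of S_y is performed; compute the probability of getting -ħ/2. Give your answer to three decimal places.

|-y⟩ = (|↑⟩ - i|↓⟩)/√2, so ⟨-y|ψ⟩ = (3 - i) / (√2·√6).
P = |3 - i|² / 12 = 10/12.

0.833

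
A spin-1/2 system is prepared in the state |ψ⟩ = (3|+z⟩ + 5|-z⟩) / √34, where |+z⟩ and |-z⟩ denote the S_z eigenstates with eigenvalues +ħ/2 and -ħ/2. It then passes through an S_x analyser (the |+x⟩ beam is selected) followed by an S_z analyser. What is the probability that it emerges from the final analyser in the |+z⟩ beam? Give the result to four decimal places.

0.4706

First analyser (S_x): P(|+x⟩) = |⟨+x|ψ⟩|² = 64/68.
After stage 1 the state is |+x⟩; P(|+z⟩) = |⟨+z|+x⟩|² = 1/2.
Joint probability = 64/68 × 1/2 = 0.4706.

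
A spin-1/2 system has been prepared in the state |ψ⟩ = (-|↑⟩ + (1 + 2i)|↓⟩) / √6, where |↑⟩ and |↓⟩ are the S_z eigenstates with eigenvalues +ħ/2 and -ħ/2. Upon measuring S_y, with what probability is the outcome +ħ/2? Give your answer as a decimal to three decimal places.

0.167

|+y⟩ = (|↑⟩ + i|↓⟩)/√2, so ⟨+y|ψ⟩ = (1 - i) / (√2·√6).
P = |1 - i|² / 12 = 2/12.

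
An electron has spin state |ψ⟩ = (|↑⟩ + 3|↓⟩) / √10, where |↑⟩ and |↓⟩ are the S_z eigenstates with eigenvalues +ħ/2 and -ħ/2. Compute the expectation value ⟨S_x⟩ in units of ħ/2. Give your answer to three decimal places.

0.600

⟨σ_x⟩ = 2 Re(a* b)/(|a|²+|b|²) with a = 1, b = 3.
a* b = 3, so ⟨σ_x⟩ = 6/10.
⟨S_x⟩ = (ħ/2)·⟨σ_x⟩.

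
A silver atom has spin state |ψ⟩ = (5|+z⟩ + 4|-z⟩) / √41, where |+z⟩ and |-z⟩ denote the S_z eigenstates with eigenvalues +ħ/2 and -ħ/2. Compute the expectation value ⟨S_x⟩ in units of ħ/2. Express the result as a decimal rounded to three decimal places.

⟨σ_x⟩ = 2 Re(a* b)/(|a|²+|b|²) with a = 5, b = 4.
a* b = 20, so ⟨σ_x⟩ = 40/41.
⟨S_x⟩ = (ħ/2)·⟨σ_x⟩.

0.976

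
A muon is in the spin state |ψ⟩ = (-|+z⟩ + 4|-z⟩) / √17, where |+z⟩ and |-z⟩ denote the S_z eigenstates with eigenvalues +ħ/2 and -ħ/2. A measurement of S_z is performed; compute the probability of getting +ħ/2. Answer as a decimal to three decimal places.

0.059

The +ħ/2 outcome corresponds to |+z⟩. Its amplitude in |ψ⟩ is -1/√17.
P = |-1|² / 17 = 1/17.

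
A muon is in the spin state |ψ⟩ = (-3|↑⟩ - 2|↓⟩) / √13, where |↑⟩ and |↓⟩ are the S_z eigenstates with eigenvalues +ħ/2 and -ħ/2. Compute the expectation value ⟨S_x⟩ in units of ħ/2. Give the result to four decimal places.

⟨σ_x⟩ = 2 Re(a* b)/(|a|²+|b|²) with a = -3, b = -2.
a* b = 6, so ⟨σ_x⟩ = 12/13.
⟨S_x⟩ = (ħ/2)·⟨σ_x⟩.

0.9231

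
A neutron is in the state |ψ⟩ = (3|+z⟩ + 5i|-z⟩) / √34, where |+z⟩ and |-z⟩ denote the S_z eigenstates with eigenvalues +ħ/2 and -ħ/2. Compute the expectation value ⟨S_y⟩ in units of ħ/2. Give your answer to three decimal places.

0.882

⟨σ_y⟩ = 2 Im(a* b)/(|a|²+|b|²) with a = 3, b = 5i.
a* b = 15i, so ⟨σ_y⟩ = 30/34.
⟨S_y⟩ = (ħ/2)·⟨σ_y⟩.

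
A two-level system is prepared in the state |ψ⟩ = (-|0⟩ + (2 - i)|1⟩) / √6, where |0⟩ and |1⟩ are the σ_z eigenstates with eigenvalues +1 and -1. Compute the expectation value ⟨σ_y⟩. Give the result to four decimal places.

⟨σ_y⟩ = 2 Im(a* b)/(|a|²+|b|²) with a = -1, b = (2 - i).
a* b = (-2 + i), so ⟨σ_y⟩ = 2/6.

0.3333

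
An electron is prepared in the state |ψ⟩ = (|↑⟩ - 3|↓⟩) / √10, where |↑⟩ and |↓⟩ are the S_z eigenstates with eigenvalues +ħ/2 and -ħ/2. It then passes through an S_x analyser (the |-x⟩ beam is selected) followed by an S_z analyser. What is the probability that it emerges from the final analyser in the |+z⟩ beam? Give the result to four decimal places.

First analyser (S_x): P(|-x⟩) = |⟨-x|ψ⟩|² = 16/20.
After stage 1 the state is |-x⟩; P(|+z⟩) = |⟨+z|-x⟩|² = 1/2.
Joint probability = 16/20 × 1/2 = 0.4000.

0.4000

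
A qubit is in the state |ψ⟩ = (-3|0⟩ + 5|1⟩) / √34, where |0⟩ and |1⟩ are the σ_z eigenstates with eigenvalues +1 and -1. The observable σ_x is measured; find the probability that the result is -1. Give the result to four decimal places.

|-x⟩ = (|0⟩ - |1⟩)/√2, so ⟨-x|ψ⟩ = (-8) / (√2·√34).
P = |-8|² / 68 = 64/68.

0.9412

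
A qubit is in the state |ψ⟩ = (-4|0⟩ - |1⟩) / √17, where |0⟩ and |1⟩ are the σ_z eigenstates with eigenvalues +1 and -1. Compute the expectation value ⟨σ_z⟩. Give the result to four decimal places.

0.8824

⟨σ_z⟩ = |a|² - |b|² divided by |a|²+|b|², with a, b the |0⟩, |1⟩ amplitudes.
= (16 - 1)/17 = 15/17.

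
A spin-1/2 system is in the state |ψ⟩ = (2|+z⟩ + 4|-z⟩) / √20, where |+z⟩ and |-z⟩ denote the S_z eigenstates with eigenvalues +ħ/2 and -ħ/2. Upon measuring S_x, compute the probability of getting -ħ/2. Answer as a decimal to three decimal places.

|-x⟩ = (|+z⟩ - |-z⟩)/√2, so ⟨-x|ψ⟩ = (-2) / (√2·√20).
P = |-2|² / 40 = 4/40.

0.100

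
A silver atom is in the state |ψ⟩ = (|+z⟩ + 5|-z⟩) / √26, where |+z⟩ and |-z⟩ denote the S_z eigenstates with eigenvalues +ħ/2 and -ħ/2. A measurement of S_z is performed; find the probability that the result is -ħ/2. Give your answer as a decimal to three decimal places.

The -ħ/2 outcome corresponds to |-z⟩. Its amplitude in |ψ⟩ is 5/√26.
P = |5|² / 26 = 25/26.

0.962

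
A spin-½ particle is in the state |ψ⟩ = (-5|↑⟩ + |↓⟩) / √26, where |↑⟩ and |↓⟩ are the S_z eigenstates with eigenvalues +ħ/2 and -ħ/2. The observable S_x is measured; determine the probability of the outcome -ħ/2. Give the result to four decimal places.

0.6923

|-x⟩ = (|↑⟩ - |↓⟩)/√2, so ⟨-x|ψ⟩ = (-6) / (√2·√26).
P = |-6|² / 52 = 36/52.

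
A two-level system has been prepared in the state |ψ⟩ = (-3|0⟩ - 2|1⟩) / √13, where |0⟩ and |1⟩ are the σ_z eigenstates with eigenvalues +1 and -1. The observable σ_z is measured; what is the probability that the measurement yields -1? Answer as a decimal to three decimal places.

The -1 outcome corresponds to |1⟩. Its amplitude in |ψ⟩ is -2/√13.
P = |-2|² / 13 = 4/13.

0.308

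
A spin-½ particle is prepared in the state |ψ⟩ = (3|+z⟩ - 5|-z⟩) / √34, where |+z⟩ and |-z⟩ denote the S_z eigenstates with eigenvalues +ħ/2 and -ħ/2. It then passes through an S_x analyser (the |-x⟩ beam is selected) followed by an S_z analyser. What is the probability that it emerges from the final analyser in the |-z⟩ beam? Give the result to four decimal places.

First analyser (S_x): P(|-x⟩) = |⟨-x|ψ⟩|² = 64/68.
After stage 1 the state is |-x⟩; P(|-z⟩) = |⟨-z|-x⟩|² = 1/2.
Joint probability = 64/68 × 1/2 = 0.4706.

0.4706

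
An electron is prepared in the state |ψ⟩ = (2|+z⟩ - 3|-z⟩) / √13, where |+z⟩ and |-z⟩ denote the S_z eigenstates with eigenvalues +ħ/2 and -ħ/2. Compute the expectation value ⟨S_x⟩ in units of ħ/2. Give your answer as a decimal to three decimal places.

-0.923

⟨σ_x⟩ = 2 Re(a* b)/(|a|²+|b|²) with a = 2, b = -3.
a* b = -6, so ⟨σ_x⟩ = -12/13.
⟨S_x⟩ = (ħ/2)·⟨σ_x⟩.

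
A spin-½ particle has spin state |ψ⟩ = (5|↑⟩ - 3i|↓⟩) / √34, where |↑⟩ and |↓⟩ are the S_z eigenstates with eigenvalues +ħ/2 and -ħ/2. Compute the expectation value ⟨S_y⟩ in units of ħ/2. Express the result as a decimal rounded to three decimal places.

⟨σ_y⟩ = 2 Im(a* b)/(|a|²+|b|²) with a = 5, b = -3i.
a* b = -15i, so ⟨σ_y⟩ = -30/34.
⟨S_y⟩ = (ħ/2)·⟨σ_y⟩.

-0.882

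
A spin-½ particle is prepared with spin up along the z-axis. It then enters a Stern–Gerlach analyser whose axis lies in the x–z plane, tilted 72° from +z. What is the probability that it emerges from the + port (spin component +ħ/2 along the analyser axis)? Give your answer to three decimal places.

For spin-½, the probability of finding spin-up along an axis at angle θ to the initial spin direction is cos²(θ/2); spin-down is sin²(θ/2).
θ = 72°, so P = cos²(36°) ≈ 0.655.

0.655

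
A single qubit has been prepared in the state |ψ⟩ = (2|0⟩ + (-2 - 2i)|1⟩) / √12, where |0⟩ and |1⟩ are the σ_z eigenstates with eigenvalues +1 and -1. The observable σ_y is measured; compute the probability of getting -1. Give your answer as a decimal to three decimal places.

|-y⟩ = (|0⟩ - i|1⟩)/√2, so ⟨-y|ψ⟩ = (4 - 2i) / (√2·√12).
P = |4 - 2i|² / 24 = 20/24.

0.833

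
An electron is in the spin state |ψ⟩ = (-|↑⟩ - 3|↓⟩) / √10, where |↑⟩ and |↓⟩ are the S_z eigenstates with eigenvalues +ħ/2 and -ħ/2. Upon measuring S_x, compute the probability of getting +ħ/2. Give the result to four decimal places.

|+x⟩ = (|↑⟩ + |↓⟩)/√2, so ⟨+x|ψ⟩ = (-4) / (√2·√10).
P = |-4|² / 20 = 16/20.

0.8000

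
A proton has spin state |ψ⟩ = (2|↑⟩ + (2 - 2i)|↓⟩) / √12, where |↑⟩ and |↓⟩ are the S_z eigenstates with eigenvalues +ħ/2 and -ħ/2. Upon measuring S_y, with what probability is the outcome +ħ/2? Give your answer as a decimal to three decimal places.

0.167

|+y⟩ = (|↑⟩ + i|↓⟩)/√2, so ⟨+y|ψ⟩ = (-2i) / (√2·√12).
P = |-2i|² / 24 = 4/24.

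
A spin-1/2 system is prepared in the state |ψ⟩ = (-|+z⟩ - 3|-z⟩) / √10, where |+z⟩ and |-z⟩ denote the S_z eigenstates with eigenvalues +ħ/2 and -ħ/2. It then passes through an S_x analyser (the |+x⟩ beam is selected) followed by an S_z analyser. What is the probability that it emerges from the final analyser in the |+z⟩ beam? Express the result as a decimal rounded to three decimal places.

0.400

First analyser (S_x): P(|+x⟩) = |⟨+x|ψ⟩|² = 16/20.
After stage 1 the state is |+x⟩; P(|+z⟩) = |⟨+z|+x⟩|² = 1/2.
Joint probability = 16/20 × 1/2 = 0.400.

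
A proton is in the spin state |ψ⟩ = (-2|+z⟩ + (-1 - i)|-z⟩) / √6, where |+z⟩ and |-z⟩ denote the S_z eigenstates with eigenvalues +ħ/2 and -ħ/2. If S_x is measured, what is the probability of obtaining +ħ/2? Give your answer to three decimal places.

|+x⟩ = (|+z⟩ + |-z⟩)/√2, so ⟨+x|ψ⟩ = (-3 - i) / (√2·√6).
P = |-3 - i|² / 12 = 10/12.

0.833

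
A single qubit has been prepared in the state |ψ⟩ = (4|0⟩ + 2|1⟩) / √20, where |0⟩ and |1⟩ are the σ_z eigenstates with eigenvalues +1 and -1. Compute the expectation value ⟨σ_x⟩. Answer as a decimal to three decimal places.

0.800

⟨σ_x⟩ = 2 Re(a* b)/(|a|²+|b|²) with a = 4, b = 2.
a* b = 8, so ⟨σ_x⟩ = 16/20.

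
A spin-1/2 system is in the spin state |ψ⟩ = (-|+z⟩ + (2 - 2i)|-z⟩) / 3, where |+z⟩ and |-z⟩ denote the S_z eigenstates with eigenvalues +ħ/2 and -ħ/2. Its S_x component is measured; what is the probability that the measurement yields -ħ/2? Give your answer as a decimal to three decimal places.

0.722

|-x⟩ = (|+z⟩ - |-z⟩)/√2, so ⟨-x|ψ⟩ = (-3 + 2i) / (√2·3).
P = |-3 + 2i|² / 18 = 13/18.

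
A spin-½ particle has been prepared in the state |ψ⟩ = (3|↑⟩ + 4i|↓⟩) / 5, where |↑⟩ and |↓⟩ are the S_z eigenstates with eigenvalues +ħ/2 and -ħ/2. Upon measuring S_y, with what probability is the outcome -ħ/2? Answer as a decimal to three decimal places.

0.020

|-y⟩ = (|↑⟩ - i|↓⟩)/√2, so ⟨-y|ψ⟩ = (-1) / (√2·5).
P = |-1|² / 50 = 1/50.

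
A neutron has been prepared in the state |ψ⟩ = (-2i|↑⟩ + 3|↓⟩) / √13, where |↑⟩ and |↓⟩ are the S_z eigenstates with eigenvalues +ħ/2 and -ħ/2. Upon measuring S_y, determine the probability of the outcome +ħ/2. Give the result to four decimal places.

|+y⟩ = (|↑⟩ + i|↓⟩)/√2, so ⟨+y|ψ⟩ = (-5i) / (√2·√13).
P = |-5i|² / 26 = 25/26.

0.9615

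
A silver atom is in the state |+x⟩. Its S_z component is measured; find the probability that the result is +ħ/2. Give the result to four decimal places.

In the S_z basis, |+x⟩ = (|↑⟩ + |↓⟩)/√2 and |+z⟩ = |↑⟩.
|⟨+z|+x⟩|² = 1/2.

0.5000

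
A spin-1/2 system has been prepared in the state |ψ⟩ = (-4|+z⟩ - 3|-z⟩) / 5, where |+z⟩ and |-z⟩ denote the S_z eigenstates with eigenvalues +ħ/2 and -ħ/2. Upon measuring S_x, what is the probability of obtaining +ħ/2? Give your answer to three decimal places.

|+x⟩ = (|+z⟩ + |-z⟩)/√2, so ⟨+x|ψ⟩ = (-7) / (√2·5).
P = |-7|² / 50 = 49/50.

0.980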